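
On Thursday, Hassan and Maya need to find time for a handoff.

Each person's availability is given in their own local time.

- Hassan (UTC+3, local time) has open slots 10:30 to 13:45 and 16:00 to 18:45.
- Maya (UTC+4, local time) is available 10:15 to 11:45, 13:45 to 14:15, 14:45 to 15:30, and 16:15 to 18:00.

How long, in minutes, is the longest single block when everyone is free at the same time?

60 minutes

Hassan → UTC: 07:30–10:45, 13:00–15:45.
Maya → UTC: 06:15–07:45, 09:45–10:15, 10:45–11:30, 12:15–14:00.
Hassan ∩ Maya: 07:30–07:45, 09:45–10:15, 13:00–14:00.
Common window lengths: 15, 30, 60 min; longest is 60.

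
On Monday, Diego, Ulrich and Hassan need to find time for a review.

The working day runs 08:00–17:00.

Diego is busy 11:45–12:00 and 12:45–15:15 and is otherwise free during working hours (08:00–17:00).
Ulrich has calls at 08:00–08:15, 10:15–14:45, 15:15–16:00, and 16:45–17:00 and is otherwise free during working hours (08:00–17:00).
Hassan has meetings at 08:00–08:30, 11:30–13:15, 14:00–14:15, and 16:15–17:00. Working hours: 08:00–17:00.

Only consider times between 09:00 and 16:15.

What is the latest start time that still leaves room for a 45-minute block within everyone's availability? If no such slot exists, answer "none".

Diego free within 08:00–17:00: 08:00–11:45, 12:00–12:45, 15:15–17:00.
Ulrich free within 08:00–17:00: 08:15–10:15, 14:45–15:15, 16:00–16:45.
Hassan free within 08:00–17:00: 08:30–11:30, 13:15–14:00, 14:15–16:15.
Diego ∩ Ulrich: 08:15–10:15, 16:00–16:45.
Diego ∩ Ulrich ∩ Hassan: 08:30–10:15, 16:00–16:15.
Restricted to 09:00–16:15: 09:00–10:15, 16:00–16:15.
Windows ≥ 45 min: 09:00–10:15.
Latest start in the last window 09:00–10:15 is 10:15 − 45 min = 09:30.

09:30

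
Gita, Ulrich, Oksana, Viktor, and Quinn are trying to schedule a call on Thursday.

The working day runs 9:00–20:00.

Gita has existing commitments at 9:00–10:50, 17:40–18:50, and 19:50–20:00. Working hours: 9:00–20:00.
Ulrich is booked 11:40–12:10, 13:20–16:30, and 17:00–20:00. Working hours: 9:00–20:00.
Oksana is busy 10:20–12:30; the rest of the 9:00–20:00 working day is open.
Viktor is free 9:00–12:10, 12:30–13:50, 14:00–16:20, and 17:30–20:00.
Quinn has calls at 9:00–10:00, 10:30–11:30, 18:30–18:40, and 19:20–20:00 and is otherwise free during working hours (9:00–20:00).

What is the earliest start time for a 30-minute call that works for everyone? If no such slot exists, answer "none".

12:30

Gita free within 09:00–20:00: 10:50–17:40, 18:50–19:50.
Ulrich free within 09:00–20:00: 09:00–11:40, 12:10–13:20, 16:30–17:00.
Oksana free within 09:00–20:00: 09:00–10:20, 12:30–20:00.
Quinn free within 09:00–20:00: 10:00–10:30, 11:30–18:30, 18:40–19:20.
Gita ∩ Ulrich: 10:50–11:40, 12:10–13:20, 16:30–17:00.
Gita ∩ Ulrich ∩ Oksana: 12:30–13:20, 16:30–17:00.
Gita ∩ Ulrich ∩ Oksana ∩ Viktor: 12:30–13:20.
Gita ∩ Ulrich ∩ Oksana ∩ Viktor ∩ Quinn: 12:30–13:20.
Windows ≥ 30 min: 12:30–13:20.
Earliest such window starts at 12:30.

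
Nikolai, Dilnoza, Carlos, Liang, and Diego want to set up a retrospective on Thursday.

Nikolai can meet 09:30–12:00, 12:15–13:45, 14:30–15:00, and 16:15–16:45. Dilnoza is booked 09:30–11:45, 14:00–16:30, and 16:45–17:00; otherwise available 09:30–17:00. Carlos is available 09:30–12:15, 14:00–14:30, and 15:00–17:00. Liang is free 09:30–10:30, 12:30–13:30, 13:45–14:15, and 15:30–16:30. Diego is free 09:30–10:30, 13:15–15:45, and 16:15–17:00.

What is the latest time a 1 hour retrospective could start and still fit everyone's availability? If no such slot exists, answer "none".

none

Dilnoza free within 09:30–17:00: 11:45–14:00, 16:30–16:45.
Nikolai ∩ Dilnoza: 11:45–12:00, 12:15–13:45, 16:30–16:45.
Nikolai ∩ Dilnoza ∩ Carlos: 11:45–12:00, 16:30–16:45.
Nikolai ∩ Dilnoza ∩ Carlos ∩ Liang: (none).
Nikolai ∩ Dilnoza ∩ Carlos ∩ Liang ∩ Diego: (none).
Windows ≥ 60 min: (none).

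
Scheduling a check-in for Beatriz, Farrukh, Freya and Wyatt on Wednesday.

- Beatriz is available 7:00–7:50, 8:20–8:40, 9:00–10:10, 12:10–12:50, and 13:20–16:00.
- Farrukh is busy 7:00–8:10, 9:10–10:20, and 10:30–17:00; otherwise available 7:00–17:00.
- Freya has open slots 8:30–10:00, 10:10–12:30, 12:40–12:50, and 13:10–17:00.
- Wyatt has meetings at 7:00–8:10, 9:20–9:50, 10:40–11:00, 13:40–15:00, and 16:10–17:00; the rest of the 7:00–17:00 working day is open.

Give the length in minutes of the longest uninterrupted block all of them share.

10 minutes

Farrukh free within 07:00–17:00: 08:10–09:10, 10:20–10:30.
Wyatt free within 07:00–17:00: 08:10–09:20, 09:50–10:40, 11:00–13:40, 15:00–16:10.
Beatriz ∩ Farrukh: 08:20–08:40, 09:00–09:10.
Beatriz ∩ Farrukh ∩ Freya: 08:30–08:40, 09:00–09:10.
Beatriz ∩ Farrukh ∩ Freya ∩ Wyatt: 08:30–08:40, 09:00–09:10.
Common window lengths: 10, 10 min; longest is 10.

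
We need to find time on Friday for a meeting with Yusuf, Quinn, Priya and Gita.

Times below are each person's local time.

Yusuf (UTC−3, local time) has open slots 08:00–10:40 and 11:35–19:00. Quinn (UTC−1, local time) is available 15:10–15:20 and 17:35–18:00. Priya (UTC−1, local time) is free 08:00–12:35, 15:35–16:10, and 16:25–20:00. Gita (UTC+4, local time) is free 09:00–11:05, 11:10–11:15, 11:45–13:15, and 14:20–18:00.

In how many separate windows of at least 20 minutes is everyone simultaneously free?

Yusuf → UTC: 11:00–13:40, 14:35–22:00.
Quinn → UTC: 16:10–16:20, 18:35–19:00.
Priya → UTC: 09:00–13:35, 16:35–17:10, 17:25–21:00.
Gita → UTC: 05:00–07:05, 07:10–07:15, 07:45–09:15, 10:20–14:00.
Yusuf ∩ Quinn: 16:10–16:20, 18:35–19:00.
Yusuf ∩ Quinn ∩ Priya: 18:35–19:00.
Yusuf ∩ Quinn ∩ Priya ∩ Gita: (none).
Windows ≥ 20 min: (none).
That's 0 windows.

0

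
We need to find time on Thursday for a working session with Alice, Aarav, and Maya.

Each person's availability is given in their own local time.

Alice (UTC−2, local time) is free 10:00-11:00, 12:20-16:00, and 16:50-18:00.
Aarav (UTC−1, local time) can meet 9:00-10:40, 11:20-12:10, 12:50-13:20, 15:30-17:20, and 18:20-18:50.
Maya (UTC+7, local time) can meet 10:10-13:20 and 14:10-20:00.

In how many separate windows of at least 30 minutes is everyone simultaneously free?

Alice → UTC: 12:00–13:00, 14:20–18:00, 18:50–20:00.
Aarav → UTC: 10:00–11:40, 12:20–13:10, 13:50–14:20, 16:30–18:20, 19:20–19:50.
Maya → UTC: 03:10–06:20, 07:10–13:00.
Alice ∩ Aarav: 12:20–13:00, 16:30–18:00, 19:20–19:50.
Alice ∩ Aarav ∩ Maya: 12:20–13:00.
Windows ≥ 30 min: 12:20–13:00.
That's 1 window.

1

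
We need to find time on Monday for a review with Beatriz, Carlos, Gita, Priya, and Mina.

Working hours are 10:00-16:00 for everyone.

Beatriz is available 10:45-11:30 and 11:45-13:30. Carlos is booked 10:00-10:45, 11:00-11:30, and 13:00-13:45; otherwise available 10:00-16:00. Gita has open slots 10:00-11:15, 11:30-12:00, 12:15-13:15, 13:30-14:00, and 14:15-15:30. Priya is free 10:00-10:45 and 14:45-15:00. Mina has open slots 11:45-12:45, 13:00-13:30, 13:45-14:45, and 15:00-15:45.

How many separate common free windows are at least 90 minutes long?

0

Carlos free within 10:00–16:00: 10:45–11:00, 11:30–13:00, 13:45–16:00.
Beatriz ∩ Carlos: 10:45–11:00, 11:45–13:00.
Beatriz ∩ Carlos ∩ Gita: 10:45–11:00, 11:45–12:00, 12:15–13:00.
Beatriz ∩ Carlos ∩ Gita ∩ Priya: (none).
Beatriz ∩ Carlos ∩ Gita ∩ Priya ∩ Mina: (none).
Windows ≥ 90 min: (none).
That's 0 windows.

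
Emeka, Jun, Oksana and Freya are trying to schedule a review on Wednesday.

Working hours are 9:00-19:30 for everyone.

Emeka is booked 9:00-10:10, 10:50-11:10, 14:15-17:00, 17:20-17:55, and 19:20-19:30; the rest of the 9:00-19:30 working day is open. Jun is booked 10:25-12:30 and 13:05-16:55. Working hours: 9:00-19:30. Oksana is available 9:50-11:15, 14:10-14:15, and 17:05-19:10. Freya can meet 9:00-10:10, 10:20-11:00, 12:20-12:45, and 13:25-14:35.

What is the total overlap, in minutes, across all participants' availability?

Emeka free within 09:00–19:30: 10:10–10:50, 11:10–14:15, 17:00–17:20, 17:55–19:20.
Jun free within 09:00–19:30: 09:00–10:25, 12:30–13:05, 16:55–19:30.
Emeka ∩ Jun: 10:10–10:25, 12:30–13:05, 17:00–17:20, 17:55–19:20.
Emeka ∩ Jun ∩ Oksana: 10:10–10:25, 17:05–17:20, 17:55–19:10.
Emeka ∩ Jun ∩ Oksana ∩ Freya: 10:20–10:25.
Total common minutes: 5.

5 minutes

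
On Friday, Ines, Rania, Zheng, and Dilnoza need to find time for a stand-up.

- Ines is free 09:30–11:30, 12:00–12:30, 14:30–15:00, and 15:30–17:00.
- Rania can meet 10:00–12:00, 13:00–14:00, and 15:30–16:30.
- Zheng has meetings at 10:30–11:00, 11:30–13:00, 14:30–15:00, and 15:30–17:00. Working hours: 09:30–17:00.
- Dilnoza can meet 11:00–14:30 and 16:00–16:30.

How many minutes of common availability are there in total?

Zheng free within 09:30–17:00: 09:30–10:30, 11:00–11:30, 13:00–14:30, 15:00–15:30.
Ines ∩ Rania: 10:00–11:30, 15:30–16:30.
Ines ∩ Rania ∩ Zheng: 10:00–10:30, 11:00–11:30.
Ines ∩ Rania ∩ Zheng ∩ Dilnoza: 11:00–11:30.
Total common minutes: 30.

30 minutes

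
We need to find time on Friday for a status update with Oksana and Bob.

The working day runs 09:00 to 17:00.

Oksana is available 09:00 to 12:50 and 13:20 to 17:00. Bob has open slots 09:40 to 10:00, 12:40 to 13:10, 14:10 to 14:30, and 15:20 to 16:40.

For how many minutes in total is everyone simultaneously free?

130 minutes

Oksana ∩ Bob: 09:40–10:00, 12:40–12:50, 14:10–14:30, 15:20–16:40.
Total common minutes: 20 + 10 + 20 + 80 = 130.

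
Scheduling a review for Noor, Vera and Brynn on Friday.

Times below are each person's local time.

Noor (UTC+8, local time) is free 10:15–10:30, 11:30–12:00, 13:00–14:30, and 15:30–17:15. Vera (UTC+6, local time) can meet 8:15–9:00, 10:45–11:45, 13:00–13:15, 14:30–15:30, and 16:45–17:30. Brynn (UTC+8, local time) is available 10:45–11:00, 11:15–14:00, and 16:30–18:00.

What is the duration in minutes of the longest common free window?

Noor → UTC: 02:15–02:30, 03:30–04:00, 05:00–06:30, 07:30–09:15.
Vera → UTC: 02:15–03:00, 04:45–05:45, 07:00–07:15, 08:30–09:30, 10:45–11:30.
Brynn → UTC: 02:45–03:00, 03:15–06:00, 08:30–10:00.
Noor ∩ Vera: 02:15–02:30, 05:00–05:45, 08:30–09:15.
Noor ∩ Vera ∩ Brynn: 05:00–05:45, 08:30–09:15.
Common window lengths: 45, 45 min; longest is 45.

45 minutes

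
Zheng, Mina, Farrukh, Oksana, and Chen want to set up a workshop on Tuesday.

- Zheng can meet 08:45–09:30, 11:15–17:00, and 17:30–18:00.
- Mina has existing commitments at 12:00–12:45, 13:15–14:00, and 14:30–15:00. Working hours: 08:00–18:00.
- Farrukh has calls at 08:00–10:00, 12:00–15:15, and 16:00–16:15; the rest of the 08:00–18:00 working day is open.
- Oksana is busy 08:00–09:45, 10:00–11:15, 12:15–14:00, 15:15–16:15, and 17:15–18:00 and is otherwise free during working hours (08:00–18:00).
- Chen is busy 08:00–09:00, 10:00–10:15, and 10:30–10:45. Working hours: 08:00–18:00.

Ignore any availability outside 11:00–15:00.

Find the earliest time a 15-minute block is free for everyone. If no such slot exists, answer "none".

Mina free within 08:00–18:00: 08:00–12:00, 12:45–13:15, 14:00–14:30, 15:00–18:00.
Farrukh free within 08:00–18:00: 10:00–12:00, 15:15–16:00, 16:15–18:00.
Oksana free within 08:00–18:00: 09:45–10:00, 11:15–12:15, 14:00–15:15, 16:15–17:15.
Chen free within 08:00–18:00: 09:00–10:00, 10:15–10:30, 10:45–18:00.
Zheng ∩ Mina: 08:45–09:30, 11:15–12:00, 12:45–13:15, 14:00–14:30, 15:00–17:00, 17:30–18:00.
Zheng ∩ Mina ∩ Farrukh: 11:15–12:00, 15:15–16:00, 16:15–17:00, 17:30–18:00.
Zheng ∩ Mina ∩ Farrukh ∩ Oksana: 11:15–12:00, 16:15–17:00.
Zheng ∩ Mina ∩ Farrukh ∩ Oksana ∩ Chen: 11:15–12:00, 16:15–17:00.
Restricted to 11:00–15:00: 11:15–12:00.
Windows ≥ 15 min: 11:15–12:00.
Earliest such window starts at 11:15.

11:15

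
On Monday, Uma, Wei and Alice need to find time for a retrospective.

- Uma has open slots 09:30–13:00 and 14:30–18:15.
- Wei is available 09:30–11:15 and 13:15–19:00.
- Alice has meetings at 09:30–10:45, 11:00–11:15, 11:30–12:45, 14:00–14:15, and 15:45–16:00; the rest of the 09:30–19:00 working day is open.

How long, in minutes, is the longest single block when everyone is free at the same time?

Alice free within 09:30–19:00: 10:45–11:00, 11:15–11:30, 12:45–14:00, 14:15–15:45, 16:00–19:00.
Uma ∩ Wei: 09:30–11:15, 14:30–18:15.
Uma ∩ Wei ∩ Alice: 10:45–11:00, 14:30–15:45, 16:00–18:15.
Common window lengths: 15, 75, 135 min; longest is 135.

135 minutes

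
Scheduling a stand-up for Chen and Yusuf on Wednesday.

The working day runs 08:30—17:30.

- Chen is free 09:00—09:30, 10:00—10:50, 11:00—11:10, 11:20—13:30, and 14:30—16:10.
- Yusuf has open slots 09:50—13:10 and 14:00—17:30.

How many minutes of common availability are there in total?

270 minutes

Chen ∩ Yusuf: 10:00–10:50, 11:00–11:10, 11:20–13:10, 14:30–16:10.
Total common minutes: 50 + 10 + 110 + 100 = 270.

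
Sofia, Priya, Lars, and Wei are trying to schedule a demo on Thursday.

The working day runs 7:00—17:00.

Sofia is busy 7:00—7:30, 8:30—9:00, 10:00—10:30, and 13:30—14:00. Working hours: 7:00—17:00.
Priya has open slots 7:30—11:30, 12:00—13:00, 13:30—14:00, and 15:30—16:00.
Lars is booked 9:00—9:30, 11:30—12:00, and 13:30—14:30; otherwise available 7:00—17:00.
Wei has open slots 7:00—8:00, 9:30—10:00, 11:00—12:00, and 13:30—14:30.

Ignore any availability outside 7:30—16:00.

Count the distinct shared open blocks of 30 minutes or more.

3

Sofia free within 07:00–17:00: 07:30–08:30, 09:00–10:00, 10:30–13:30, 14:00–17:00.
Lars free within 07:00–17:00: 07:00–09:00, 09:30–11:30, 12:00–13:30, 14:30–17:00.
Sofia ∩ Priya: 07:30–08:30, 09:00–10:00, 10:30–11:30, 12:00–13:00, 15:30–16:00.
Sofia ∩ Priya ∩ Lars: 07:30–08:30, 09:30–10:00, 10:30–11:30, 12:00–13:00, 15:30–16:00.
Sofia ∩ Priya ∩ Lars ∩ Wei: 07:30–08:00, 09:30–10:00, 11:00–11:30.
Restricted to 07:30–16:00: 07:30–08:00, 09:30–10:00, 11:00–11:30.
Windows ≥ 30 min: 07:30–08:00, 09:30–10:00, 11:00–11:30.
That's 3 windows.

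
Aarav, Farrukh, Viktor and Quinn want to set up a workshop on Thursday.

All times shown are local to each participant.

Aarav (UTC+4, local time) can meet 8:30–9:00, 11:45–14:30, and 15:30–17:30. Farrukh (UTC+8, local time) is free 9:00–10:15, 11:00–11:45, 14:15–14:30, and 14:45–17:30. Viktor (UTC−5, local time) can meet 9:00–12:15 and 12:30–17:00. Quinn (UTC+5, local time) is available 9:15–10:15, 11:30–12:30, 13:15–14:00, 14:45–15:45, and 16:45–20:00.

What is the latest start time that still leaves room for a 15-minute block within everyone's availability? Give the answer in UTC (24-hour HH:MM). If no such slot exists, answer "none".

none

Aarav → UTC: 04:30–05:00, 07:45–10:30, 11:30–13:30.
Farrukh → UTC: 01:00–02:15, 03:00–03:45, 06:15–06:30, 06:45–09:30.
Viktor → UTC: 14:00–17:15, 17:30–22:00.
Quinn → UTC: 04:15–05:15, 06:30–07:30, 08:15–09:00, 09:45–10:45, 11:45–15:00.
Aarav ∩ Farrukh: 07:45–09:30.
Aarav ∩ Farrukh ∩ Viktor: (none).
Aarav ∩ Farrukh ∩ Viktor ∩ Quinn: (none).
Windows ≥ 15 min: (none).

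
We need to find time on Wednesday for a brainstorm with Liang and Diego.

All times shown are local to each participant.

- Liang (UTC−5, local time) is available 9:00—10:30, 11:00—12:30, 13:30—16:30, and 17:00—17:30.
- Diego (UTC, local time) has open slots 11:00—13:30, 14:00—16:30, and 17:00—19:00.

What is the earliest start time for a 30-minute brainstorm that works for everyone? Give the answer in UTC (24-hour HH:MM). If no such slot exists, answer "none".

Liang → UTC: 14:00–15:30, 16:00–17:30, 18:30–21:30, 22:00–22:30.
Diego → UTC: 11:00–13:30, 14:00–16:30, 17:00–19:00.
Liang ∩ Diego: 14:00–15:30, 16:00–16:30, 17:00–17:30, 18:30–19:00.
Windows ≥ 30 min: 14:00–15:30, 16:00–16:30, 17:00–17:30, 18:30–19:00.
Earliest such window starts at 14:00.

14:00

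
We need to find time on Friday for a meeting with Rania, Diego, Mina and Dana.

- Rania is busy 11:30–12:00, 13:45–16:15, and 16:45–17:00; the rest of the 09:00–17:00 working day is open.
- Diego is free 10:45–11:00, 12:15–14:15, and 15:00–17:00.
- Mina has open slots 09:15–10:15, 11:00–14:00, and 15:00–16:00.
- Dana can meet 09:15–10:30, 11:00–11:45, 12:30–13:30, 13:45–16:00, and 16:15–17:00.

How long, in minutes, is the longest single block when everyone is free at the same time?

Rania free within 09:00–17:00: 09:00–11:30, 12:00–13:45, 16:15–16:45.
Rania ∩ Diego: 10:45–11:00, 12:15–13:45, 16:15–16:45.
Rania ∩ Diego ∩ Mina: 12:15–13:45.
Rania ∩ Diego ∩ Mina ∩ Dana: 12:30–13:30.
Single common window of 60 minutes.

60 minutes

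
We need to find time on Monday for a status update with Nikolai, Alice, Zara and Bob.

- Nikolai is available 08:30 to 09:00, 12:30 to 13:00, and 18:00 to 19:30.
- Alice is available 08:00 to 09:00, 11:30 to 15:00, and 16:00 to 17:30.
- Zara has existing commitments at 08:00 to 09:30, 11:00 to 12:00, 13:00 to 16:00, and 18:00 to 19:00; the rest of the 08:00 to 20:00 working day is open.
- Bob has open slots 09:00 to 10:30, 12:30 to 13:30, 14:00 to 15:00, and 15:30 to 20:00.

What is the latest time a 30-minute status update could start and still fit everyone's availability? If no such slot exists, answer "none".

12:30

Zara free within 08:00–20:00: 09:30–11:00, 12:00–13:00, 16:00–18:00, 19:00–20:00.
Nikolai ∩ Alice: 08:30–09:00, 12:30–13:00.
Nikolai ∩ Alice ∩ Zara: 12:30–13:00.
Nikolai ∩ Alice ∩ Zara ∩ Bob: 12:30–13:00.
Windows ≥ 30 min: 12:30–13:00.
Latest start in the last window 12:30–13:00 is 13:00 − 30 min = 12:30.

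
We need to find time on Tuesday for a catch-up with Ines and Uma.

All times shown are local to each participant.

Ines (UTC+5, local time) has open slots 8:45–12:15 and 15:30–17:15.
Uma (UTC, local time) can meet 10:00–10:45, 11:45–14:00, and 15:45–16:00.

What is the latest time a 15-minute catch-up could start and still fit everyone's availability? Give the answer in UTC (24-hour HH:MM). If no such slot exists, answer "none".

Ines → UTC: 03:45–07:15, 10:30–12:15.
Uma → UTC: 10:00–10:45, 11:45–14:00, 15:45–16:00.
Ines ∩ Uma: 10:30–10:45, 11:45–12:15.
Windows ≥ 15 min: 10:30–10:45, 11:45–12:15.
Latest start in the last window 11:45–12:15 is 12:15 − 15 min = 12:00.

12:00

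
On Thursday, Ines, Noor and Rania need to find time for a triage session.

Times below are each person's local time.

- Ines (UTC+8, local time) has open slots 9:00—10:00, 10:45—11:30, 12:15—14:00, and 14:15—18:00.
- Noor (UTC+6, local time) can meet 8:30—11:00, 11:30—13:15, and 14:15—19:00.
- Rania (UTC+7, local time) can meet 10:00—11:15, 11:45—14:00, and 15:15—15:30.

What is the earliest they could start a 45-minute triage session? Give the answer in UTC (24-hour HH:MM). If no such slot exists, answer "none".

06:15

Ines → UTC: 01:00–02:00, 02:45–03:30, 04:15–06:00, 06:15–10:00.
Noor → UTC: 02:30–05:00, 05:30–07:15, 08:15–13:00.
Rania → UTC: 03:00–04:15, 04:45–07:00, 08:15–08:30.
Ines ∩ Noor: 02:45–03:30, 04:15–05:00, 05:30–06:00, 06:15–07:15, 08:15–10:00.
Ines ∩ Noor ∩ Rania: 03:00–03:30, 04:45–05:00, 05:30–06:00, 06:15–07:00, 08:15–08:30.
Windows ≥ 45 min: 06:15–07:00.
Earliest such window starts at 06:15.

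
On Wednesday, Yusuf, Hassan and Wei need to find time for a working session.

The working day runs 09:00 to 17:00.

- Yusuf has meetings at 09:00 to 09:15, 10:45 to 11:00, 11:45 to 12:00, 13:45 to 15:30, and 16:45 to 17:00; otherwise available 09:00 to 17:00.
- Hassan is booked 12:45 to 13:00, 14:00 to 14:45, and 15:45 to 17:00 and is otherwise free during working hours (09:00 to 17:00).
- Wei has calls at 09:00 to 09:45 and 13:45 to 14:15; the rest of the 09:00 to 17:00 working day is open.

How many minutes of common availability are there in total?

210 minutes

Yusuf free within 09:00–17:00: 09:15–10:45, 11:00–11:45, 12:00–13:45, 15:30–16:45.
Hassan free within 09:00–17:00: 09:00–12:45, 13:00–14:00, 14:45–15:45.
Wei free within 09:00–17:00: 09:45–13:45, 14:15–17:00.
Yusuf ∩ Hassan: 09:15–10:45, 11:00–11:45, 12:00–12:45, 13:00–13:45, 15:30–15:45.
Yusuf ∩ Hassan ∩ Wei: 09:45–10:45, 11:00–11:45, 12:00–12:45, 13:00–13:45, 15:30–15:45.
Total common minutes: 60 + 45 + 45 + 45 + 15 = 210.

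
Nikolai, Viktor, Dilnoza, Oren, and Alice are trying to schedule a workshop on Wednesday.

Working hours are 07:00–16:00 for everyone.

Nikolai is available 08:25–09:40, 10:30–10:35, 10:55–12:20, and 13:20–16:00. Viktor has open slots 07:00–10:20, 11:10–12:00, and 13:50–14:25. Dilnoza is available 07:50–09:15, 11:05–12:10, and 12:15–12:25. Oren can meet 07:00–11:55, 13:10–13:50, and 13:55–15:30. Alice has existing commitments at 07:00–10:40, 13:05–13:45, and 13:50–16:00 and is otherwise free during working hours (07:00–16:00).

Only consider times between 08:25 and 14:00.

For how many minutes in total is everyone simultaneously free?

45 minutes

Alice free within 07:00–16:00: 10:40–13:05, 13:45–13:50.
Nikolai ∩ Viktor: 08:25–09:40, 11:10–12:00, 13:50–14:25.
Nikolai ∩ Viktor ∩ Dilnoza: 08:25–09:15, 11:10–12:00.
Nikolai ∩ Viktor ∩ Dilnoza ∩ Oren: 08:25–09:15, 11:10–11:55.
Nikolai ∩ Viktor ∩ Dilnoza ∩ Oren ∩ Alice: 11:10–11:55.
Restricted to 08:25–14:00: 11:10–11:55.
Total common minutes: 45.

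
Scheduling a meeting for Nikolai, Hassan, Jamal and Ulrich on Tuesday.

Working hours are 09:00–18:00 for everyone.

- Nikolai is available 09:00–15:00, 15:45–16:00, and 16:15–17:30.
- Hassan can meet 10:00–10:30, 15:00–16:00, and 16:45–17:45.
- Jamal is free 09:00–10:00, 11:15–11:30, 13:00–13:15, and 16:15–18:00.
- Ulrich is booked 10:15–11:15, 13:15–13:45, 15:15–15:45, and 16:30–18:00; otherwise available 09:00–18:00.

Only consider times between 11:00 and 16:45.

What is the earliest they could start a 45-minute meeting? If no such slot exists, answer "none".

Ulrich free within 09:00–18:00: 09:00–10:15, 11:15–13:15, 13:45–15:15, 15:45–16:30.
Nikolai ∩ Hassan: 10:00–10:30, 15:45–16:00, 16:45–17:30.
Nikolai ∩ Hassan ∩ Jamal: 16:45–17:30.
Nikolai ∩ Hassan ∩ Jamal ∩ Ulrich: (none).
Restricted to 11:00–16:45: (none).
Windows ≥ 45 min: (none).

none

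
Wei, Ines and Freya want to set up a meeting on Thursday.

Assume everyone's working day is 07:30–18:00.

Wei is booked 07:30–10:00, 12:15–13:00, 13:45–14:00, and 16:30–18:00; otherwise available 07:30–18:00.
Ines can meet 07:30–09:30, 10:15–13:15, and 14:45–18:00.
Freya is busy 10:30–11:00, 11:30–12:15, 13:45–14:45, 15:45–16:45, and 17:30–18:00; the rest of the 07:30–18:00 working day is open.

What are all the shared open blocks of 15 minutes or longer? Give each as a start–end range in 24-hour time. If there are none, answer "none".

10:15–10:30, 11:00–11:30, 13:00–13:15, 14:45–15:45

Wei free within 07:30–18:00: 10:00–12:15, 13:00–13:45, 14:00–16:30.
Freya free within 07:30–18:00: 07:30–10:30, 11:00–11:30, 12:15–13:45, 14:45–15:45, 16:45–17:30.
Wei ∩ Ines: 10:15–12:15, 13:00–13:15, 14:45–16:30.
Wei ∩ Ines ∩ Freya: 10:15–10:30, 11:00–11:30, 13:00–13:15, 14:45–15:45.
Windows ≥ 15 min: 10:15–10:30, 11:00–11:30, 13:00–13:15, 14:45–15:45.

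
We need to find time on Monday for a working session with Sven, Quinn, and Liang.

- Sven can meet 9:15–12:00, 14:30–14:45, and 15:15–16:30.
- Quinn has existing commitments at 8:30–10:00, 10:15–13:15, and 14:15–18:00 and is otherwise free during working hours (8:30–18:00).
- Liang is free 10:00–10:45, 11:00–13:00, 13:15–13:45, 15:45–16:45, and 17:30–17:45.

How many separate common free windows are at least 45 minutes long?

Quinn free within 08:30–18:00: 10:00–10:15, 13:15–14:15.
Sven ∩ Quinn: 10:00–10:15.
Sven ∩ Quinn ∩ Liang: 10:00–10:15.
Windows ≥ 45 min: (none).
That's 0 windows.

0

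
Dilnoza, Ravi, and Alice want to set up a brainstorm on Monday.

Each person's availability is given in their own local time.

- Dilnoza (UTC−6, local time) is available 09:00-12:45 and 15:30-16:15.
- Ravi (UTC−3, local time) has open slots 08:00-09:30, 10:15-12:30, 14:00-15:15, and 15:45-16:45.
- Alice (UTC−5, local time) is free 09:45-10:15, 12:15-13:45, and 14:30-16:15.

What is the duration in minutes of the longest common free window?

Dilnoza → UTC: 15:00–18:45, 21:30–22:15.
Ravi → UTC: 11:00–12:30, 13:15–15:30, 17:00–18:15, 18:45–19:45.
Alice → UTC: 14:45–15:15, 17:15–18:45, 19:30–21:15.
Dilnoza ∩ Ravi: 15:00–15:30, 17:00–18:15.
Dilnoza ∩ Ravi ∩ Alice: 15:00–15:15, 17:15–18:15.
Common window lengths: 15, 60 min; longest is 60.

60 minutes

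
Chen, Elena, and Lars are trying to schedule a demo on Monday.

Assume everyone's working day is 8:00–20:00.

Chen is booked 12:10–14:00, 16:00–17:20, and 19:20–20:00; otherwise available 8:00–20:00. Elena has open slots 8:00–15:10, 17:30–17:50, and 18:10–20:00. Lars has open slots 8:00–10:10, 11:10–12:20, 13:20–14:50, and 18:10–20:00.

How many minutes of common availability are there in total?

310 minutes

Chen free within 08:00–20:00: 08:00–12:10, 14:00–16:00, 17:20–19:20.
Chen ∩ Elena: 08:00–12:10, 14:00–15:10, 17:30–17:50, 18:10–19:20.
Chen ∩ Elena ∩ Lars: 08:00–10:10, 11:10–12:10, 14:00–14:50, 18:10–19:20.
Total common minutes: 130 + 60 + 50 + 70 = 310.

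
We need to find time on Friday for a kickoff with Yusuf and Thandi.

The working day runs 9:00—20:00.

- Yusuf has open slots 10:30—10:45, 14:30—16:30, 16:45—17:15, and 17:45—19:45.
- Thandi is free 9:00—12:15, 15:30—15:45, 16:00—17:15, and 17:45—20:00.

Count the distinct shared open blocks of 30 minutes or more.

3

Yusuf ∩ Thandi: 10:30–10:45, 15:30–15:45, 16:00–16:30, 16:45–17:15, 17:45–19:45.
Windows ≥ 30 min: 16:00–16:30, 16:45–17:15, 17:45–19:45.
That's 3 windows.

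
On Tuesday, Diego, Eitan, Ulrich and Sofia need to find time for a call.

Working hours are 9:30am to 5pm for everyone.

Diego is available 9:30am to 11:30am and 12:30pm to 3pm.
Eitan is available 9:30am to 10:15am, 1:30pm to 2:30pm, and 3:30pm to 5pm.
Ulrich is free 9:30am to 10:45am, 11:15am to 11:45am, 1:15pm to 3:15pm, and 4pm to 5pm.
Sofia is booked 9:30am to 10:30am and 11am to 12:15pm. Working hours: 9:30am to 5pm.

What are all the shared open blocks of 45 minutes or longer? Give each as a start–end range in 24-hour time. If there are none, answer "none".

Sofia free within 09:30–17:00: 10:30–11:00, 12:15–17:00.
Diego ∩ Eitan: 09:30–10:15, 13:30–14:30.
Diego ∩ Eitan ∩ Ulrich: 09:30–10:15, 13:30–14:30.
Diego ∩ Eitan ∩ Ulrich ∩ Sofia: 13:30–14:30.
Windows ≥ 45 min: 13:30–14:30.

13:30–14:30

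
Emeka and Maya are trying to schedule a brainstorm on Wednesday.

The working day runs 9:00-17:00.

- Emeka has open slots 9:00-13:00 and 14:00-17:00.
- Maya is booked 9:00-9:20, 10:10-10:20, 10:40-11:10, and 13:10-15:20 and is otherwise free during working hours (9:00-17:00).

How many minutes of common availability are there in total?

Maya free within 09:00–17:00: 09:20–10:10, 10:20–10:40, 11:10–13:10, 15:20–17:00.
Emeka ∩ Maya: 09:20–10:10, 10:20–10:40, 11:10–13:00, 15:20–17:00.
Total common minutes: 50 + 20 + 110 + 100 = 280.

280 minutes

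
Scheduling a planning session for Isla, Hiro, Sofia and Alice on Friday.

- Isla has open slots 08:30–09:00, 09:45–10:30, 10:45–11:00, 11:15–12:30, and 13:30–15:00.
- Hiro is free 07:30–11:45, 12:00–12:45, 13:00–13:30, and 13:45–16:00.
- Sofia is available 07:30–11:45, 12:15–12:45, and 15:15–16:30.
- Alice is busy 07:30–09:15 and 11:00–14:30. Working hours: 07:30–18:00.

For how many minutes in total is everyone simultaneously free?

60 minutes

Alice free within 07:30–18:00: 09:15–11:00, 14:30–18:00.
Isla ∩ Hiro: 08:30–09:00, 09:45–10:30, 10:45–11:00, 11:15–11:45, 12:00–12:30, 13:45–15:00.
Isla ∩ Hiro ∩ Sofia: 08:30–09:00, 09:45–10:30, 10:45–11:00, 11:15–11:45, 12:15–12:30.
Isla ∩ Hiro ∩ Sofia ∩ Alice: 09:45–10:30, 10:45–11:00.
Total common minutes: 45 + 15 = 60.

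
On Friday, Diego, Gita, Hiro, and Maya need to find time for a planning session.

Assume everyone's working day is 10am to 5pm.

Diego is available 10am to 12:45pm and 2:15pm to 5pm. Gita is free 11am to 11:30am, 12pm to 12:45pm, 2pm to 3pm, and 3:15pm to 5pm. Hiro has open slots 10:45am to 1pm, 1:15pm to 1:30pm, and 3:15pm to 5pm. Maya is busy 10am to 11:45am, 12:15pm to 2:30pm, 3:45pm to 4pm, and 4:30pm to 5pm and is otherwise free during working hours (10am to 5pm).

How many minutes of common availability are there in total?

75 minutes

Maya free within 10:00–17:00: 11:45–12:15, 14:30–15:45, 16:00–16:30.
Diego ∩ Gita: 11:00–11:30, 12:00–12:45, 14:15–15:00, 15:15–17:00.
Diego ∩ Gita ∩ Hiro: 11:00–11:30, 12:00–12:45, 15:15–17:00.
Diego ∩ Gita ∩ Hiro ∩ Maya: 12:00–12:15, 15:15–15:45, 16:00–16:30.
Total common minutes: 15 + 30 + 30 = 75.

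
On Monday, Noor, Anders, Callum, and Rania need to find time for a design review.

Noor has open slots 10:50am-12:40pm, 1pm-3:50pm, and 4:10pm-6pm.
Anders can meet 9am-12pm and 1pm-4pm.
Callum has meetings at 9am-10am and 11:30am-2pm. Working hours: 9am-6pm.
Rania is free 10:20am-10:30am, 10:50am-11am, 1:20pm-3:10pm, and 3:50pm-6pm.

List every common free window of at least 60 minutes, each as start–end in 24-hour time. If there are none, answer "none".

Callum free within 09:00–18:00: 10:00–11:30, 14:00–18:00.
Noor ∩ Anders: 10:50–12:00, 13:00–15:50.
Noor ∩ Anders ∩ Callum: 10:50–11:30, 14:00–15:50.
Noor ∩ Anders ∩ Callum ∩ Rania: 10:50–11:00, 14:00–15:10.
Windows ≥ 60 min: 14:00–15:10.

14:00–15:10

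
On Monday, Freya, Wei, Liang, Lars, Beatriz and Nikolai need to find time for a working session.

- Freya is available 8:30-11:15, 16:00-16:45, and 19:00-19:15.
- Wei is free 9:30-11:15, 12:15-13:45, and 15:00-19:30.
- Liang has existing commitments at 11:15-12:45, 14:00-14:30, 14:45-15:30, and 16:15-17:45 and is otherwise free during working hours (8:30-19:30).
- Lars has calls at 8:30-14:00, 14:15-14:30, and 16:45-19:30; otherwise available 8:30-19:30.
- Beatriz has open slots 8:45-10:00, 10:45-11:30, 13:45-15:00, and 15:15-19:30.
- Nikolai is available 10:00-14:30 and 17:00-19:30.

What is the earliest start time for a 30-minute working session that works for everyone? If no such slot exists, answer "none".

Liang free within 08:30–19:30: 08:30–11:15, 12:45–14:00, 14:30–14:45, 15:30–16:15, 17:45–19:30.
Lars free within 08:30–19:30: 14:00–14:15, 14:30–16:45.
Freya ∩ Wei: 09:30–11:15, 16:00–16:45, 19:00–19:15.
Freya ∩ Wei ∩ Liang: 09:30–11:15, 16:00–16:15, 19:00–19:15.
Freya ∩ Wei ∩ Liang ∩ Lars: 16:00–16:15.
Freya ∩ Wei ∩ Liang ∩ Lars ∩ Beatriz: 16:00–16:15.
Freya ∩ Wei ∩ Liang ∩ Lars ∩ Beatriz ∩ Nikolai: (none).
Windows ≥ 30 min: (none).

none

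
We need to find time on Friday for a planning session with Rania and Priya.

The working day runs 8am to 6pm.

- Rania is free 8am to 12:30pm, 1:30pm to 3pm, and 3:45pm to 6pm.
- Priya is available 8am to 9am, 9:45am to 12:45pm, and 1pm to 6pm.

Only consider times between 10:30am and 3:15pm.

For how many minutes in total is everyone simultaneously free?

Rania ∩ Priya: 08:00–09:00, 09:45–12:30, 13:30–15:00, 15:45–18:00.
Restricted to 10:30–15:15: 10:30–12:30, 13:30–15:00.
Total common minutes: 120 + 90 = 210.

210 minutes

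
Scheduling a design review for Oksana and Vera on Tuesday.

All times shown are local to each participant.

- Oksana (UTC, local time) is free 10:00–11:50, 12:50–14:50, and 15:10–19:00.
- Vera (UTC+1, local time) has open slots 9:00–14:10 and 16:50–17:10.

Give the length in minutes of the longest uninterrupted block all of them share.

Oksana → UTC: 10:00–11:50, 12:50–14:50, 15:10–19:00.
Vera → UTC: 08:00–13:10, 15:50–16:10.
Oksana ∩ Vera: 10:00–11:50, 12:50–13:10, 15:50–16:10.
Common window lengths: 110, 20, 20 min; longest is 110.

110 minutes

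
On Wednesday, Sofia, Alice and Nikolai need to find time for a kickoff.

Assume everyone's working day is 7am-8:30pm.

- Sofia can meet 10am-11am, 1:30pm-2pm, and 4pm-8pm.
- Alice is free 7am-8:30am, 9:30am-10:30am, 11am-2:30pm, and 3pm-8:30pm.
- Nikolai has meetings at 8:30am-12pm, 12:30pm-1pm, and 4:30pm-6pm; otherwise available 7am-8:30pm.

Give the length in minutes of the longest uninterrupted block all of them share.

Nikolai free within 07:00–20:30: 07:00–08:30, 12:00–12:30, 13:00–16:30, 18:00–20:30.
Sofia ∩ Alice: 10:00–10:30, 13:30–14:00, 16:00–20:00.
Sofia ∩ Alice ∩ Nikolai: 13:30–14:00, 16:00–16:30, 18:00–20:00.
Common window lengths: 30, 30, 120 min; longest is 120.

120 minutes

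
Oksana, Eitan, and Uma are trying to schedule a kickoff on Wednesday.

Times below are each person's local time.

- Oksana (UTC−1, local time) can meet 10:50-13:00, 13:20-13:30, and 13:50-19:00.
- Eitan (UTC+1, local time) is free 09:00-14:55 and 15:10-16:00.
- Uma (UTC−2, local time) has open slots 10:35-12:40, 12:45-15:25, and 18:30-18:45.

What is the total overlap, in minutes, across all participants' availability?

Oksana → UTC: 11:50–14:00, 14:20–14:30, 14:50–20:00.
Eitan → UTC: 08:00–13:55, 14:10–15:00.
Uma → UTC: 12:35–14:40, 14:45–17:25, 20:30–20:45.
Oksana ∩ Eitan: 11:50–13:55, 14:20–14:30, 14:50–15:00.
Oksana ∩ Eitan ∩ Uma: 12:35–13:55, 14:20–14:30, 14:50–15:00.
Total common minutes: 80 + 10 + 10 = 100.

100 minutes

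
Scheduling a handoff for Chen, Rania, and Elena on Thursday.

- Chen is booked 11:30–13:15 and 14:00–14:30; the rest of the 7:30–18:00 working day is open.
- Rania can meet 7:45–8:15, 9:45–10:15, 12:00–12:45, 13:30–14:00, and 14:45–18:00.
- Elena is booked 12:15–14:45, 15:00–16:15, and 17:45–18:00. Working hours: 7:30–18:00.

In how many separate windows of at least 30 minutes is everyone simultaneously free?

3

Chen free within 07:30–18:00: 07:30–11:30, 13:15–14:00, 14:30–18:00.
Elena free within 07:30–18:00: 07:30–12:15, 14:45–15:00, 16:15–17:45.
Chen ∩ Rania: 07:45–08:15, 09:45–10:15, 13:30–14:00, 14:45–18:00.
Chen ∩ Rania ∩ Elena: 07:45–08:15, 09:45–10:15, 14:45–15:00, 16:15–17:45.
Windows ≥ 30 min: 07:45–08:15, 09:45–10:15, 16:15–17:45.
That's 3 windows.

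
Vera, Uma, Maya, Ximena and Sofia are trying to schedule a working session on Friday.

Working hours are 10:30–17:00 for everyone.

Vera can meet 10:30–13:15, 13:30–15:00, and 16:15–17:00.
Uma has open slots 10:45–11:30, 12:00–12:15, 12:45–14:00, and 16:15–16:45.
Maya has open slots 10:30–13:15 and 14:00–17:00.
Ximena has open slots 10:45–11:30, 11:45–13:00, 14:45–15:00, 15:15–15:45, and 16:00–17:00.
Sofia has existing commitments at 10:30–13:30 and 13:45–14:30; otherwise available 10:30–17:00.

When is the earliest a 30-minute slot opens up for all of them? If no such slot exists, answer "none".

Sofia free within 10:30–17:00: 13:30–13:45, 14:30–17:00.
Vera ∩ Uma: 10:45–11:30, 12:00–12:15, 12:45–13:15, 13:30–14:00, 16:15–16:45.
Vera ∩ Uma ∩ Maya: 10:45–11:30, 12:00–12:15, 12:45–13:15, 16:15–16:45.
Vera ∩ Uma ∩ Maya ∩ Ximena: 10:45–11:30, 12:00–12:15, 12:45–13:00, 16:15–16:45.
Vera ∩ Uma ∩ Maya ∩ Ximena ∩ Sofia: 16:15–16:45.
Windows ≥ 30 min: 16:15–16:45.
Earliest such window starts at 16:15.

16:15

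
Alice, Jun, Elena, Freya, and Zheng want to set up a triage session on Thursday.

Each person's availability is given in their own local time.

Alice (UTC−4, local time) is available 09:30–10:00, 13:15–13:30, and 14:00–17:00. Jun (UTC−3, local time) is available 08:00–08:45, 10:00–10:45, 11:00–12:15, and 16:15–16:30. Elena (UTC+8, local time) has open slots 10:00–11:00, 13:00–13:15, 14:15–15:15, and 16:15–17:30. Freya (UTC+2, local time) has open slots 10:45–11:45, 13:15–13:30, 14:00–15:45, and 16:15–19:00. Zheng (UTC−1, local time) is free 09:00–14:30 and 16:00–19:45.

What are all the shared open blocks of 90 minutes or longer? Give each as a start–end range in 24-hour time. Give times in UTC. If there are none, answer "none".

Alice → UTC: 13:30–14:00, 17:15–17:30, 18:00–21:00.
Jun → UTC: 11:00–11:45, 13:00–13:45, 14:00–15:15, 19:15–19:30.
Elena → UTC: 02:00–03:00, 05:00–05:15, 06:15–07:15, 08:15–09:30.
Freya → UTC: 08:45–09:45, 11:15–11:30, 12:00–13:45, 14:15–17:00.
Zheng → UTC: 10:00–15:30, 17:00–20:45.
Alice ∩ Jun: 13:30–13:45, 19:15–19:30.
Alice ∩ Jun ∩ Elena: (none).
Alice ∩ Jun ∩ Elena ∩ Freya: (none).
Alice ∩ Jun ∩ Elena ∩ Freya ∩ Zheng: (none).
Windows ≥ 90 min: (none).

none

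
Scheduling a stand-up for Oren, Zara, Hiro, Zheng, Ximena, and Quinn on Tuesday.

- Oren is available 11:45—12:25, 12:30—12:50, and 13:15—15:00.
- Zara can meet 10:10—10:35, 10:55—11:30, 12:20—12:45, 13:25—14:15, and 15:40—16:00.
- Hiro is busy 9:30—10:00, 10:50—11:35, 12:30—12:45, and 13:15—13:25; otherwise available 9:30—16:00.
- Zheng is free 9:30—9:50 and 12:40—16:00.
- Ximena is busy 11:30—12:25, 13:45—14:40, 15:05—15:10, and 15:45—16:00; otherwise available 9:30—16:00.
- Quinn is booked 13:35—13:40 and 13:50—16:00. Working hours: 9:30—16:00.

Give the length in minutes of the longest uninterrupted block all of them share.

10 minutes

Hiro free within 09:30–16:00: 10:00–10:50, 11:35–12:30, 12:45–13:15, 13:25–16:00.
Ximena free within 09:30–16:00: 09:30–11:30, 12:25–13:45, 14:40–15:05, 15:10–15:45.
Quinn free within 09:30–16:00: 09:30–13:35, 13:40–13:50.
Oren ∩ Zara: 12:20–12:25, 12:30–12:45, 13:25–14:15.
Oren ∩ Zara ∩ Hiro: 12:20–12:25, 13:25–14:15.
Oren ∩ Zara ∩ Hiro ∩ Zheng: 13:25–14:15.
Oren ∩ Zara ∩ Hiro ∩ Zheng ∩ Ximena: 13:25–13:45.
Oren ∩ Zara ∩ Hiro ∩ Zheng ∩ Ximena ∩ Quinn: 13:25–13:35, 13:40–13:45.
Common window lengths: 10, 5 min; longest is 10.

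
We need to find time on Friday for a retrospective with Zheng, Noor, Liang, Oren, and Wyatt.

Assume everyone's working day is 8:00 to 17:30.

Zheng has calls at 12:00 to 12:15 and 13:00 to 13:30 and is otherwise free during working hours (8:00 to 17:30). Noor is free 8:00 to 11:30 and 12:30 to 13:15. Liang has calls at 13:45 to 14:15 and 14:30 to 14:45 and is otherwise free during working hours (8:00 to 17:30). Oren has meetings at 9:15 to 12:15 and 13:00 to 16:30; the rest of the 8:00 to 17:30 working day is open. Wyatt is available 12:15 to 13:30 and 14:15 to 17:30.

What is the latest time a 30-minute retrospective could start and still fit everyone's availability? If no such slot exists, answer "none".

Zheng free within 08:00–17:30: 08:00–12:00, 12:15–13:00, 13:30–17:30.
Liang free within 08:00–17:30: 08:00–13:45, 14:15–14:30, 14:45–17:30.
Oren free within 08:00–17:30: 08:00–09:15, 12:15–13:00, 16:30–17:30.
Zheng ∩ Noor: 08:00–11:30, 12:30–13:00.
Zheng ∩ Noor ∩ Liang: 08:00–11:30, 12:30–13:00.
Zheng ∩ Noor ∩ Liang ∩ Oren: 08:00–09:15, 12:30–13:00.
Zheng ∩ Noor ∩ Liang ∩ Oren ∩ Wyatt: 12:30–13:00.
Windows ≥ 30 min: 12:30–13:00.
Latest start in the last window 12:30–13:00 is 13:00 − 30 min = 12:30.

12:30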